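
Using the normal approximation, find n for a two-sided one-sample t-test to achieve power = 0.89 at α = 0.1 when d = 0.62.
n = 22

Sample size formula (one-sample t-test, normal approximation):
n = ((z_{α/2} + z_β) / d)²

z_{α/2} = 1.645 (for α = 0.1, two-sided)
z_β = 1.227 (for power = 0.89)
d = 0.62

n = ((1.645 + 1.227) / 0.62)²
n = (4.632)²
n ≈ 21.46
Round up to the next whole number: n = 22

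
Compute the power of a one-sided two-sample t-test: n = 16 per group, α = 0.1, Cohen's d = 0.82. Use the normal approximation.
Power ≈ 0.85

Power calculation (two-sample t-test, normal approximation):
z_β = d · √(n/2) - z_α
z_β = 0.82 · √(16/2) - 1.282
z_β = 0.82 · 2.828 - 1.282
z_β = 1.038

Power = Φ(z_β) = Φ(1.038) ≈ 0.850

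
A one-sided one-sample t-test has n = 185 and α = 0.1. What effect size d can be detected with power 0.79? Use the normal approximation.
d ≈ 0.15

Minimum detectable effect (one-sample t-test, normal approximation):
d = (z_α + z_β) / √n
d = (1.282 + 0.806) / √185
d = 2.088 / 13.601
d ≈ 0.15

By Cohen's convention (0.2 small / 0.5 medium / 0.8 large): very small effect.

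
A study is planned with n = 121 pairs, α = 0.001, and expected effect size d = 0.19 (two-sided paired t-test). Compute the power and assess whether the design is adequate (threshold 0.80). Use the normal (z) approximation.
Power ≈ 0.11; the study is underpowered (power < 0.80)

Power calculation (paired t-test, normal approximation):
z_β = d · √n - z_{α/2}
z_β = 0.19 · √121 - 3.291
z_β = 0.19 · 11.000 - 3.291
z_β = -1.201

Power = Φ(z_β) = Φ(-1.201) ≈ 0.115

Effect size d = 0.19 is very small by Cohen's convention (0.2/0.5/0.8).

Threshold: power ≥ 0.80 is conventionally adequate.
Power ≈ 0.11 → the study is underpowered (power < 0.80).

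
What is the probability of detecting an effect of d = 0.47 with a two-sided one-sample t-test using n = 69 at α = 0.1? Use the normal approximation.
Power ≈ 0.99

Power calculation (one-sample t-test, normal approximation):
z_β = d · √n - z_{α/2}
z_β = 0.47 · √69 - 1.645
z_β = 0.47 · 8.307 - 1.645
z_β = 2.259

Power = Φ(z_β) = Φ(2.259) ≈ 0.988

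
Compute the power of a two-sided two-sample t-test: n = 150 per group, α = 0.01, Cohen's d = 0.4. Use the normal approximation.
Power ≈ 0.81

Power calculation (two-sample t-test, normal approximation):
z_β = d · √(n/2) - z_{α/2}
z_β = 0.4 · √(150/2) - 2.576
z_β = 0.4 · 8.660 - 2.576
z_β = 0.888

Power = Φ(z_β) = Φ(0.888) ≈ 0.813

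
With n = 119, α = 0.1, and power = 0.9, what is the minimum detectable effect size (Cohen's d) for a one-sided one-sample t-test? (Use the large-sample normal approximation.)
d ≈ 0.23

Minimum detectable effect (one-sample t-test, normal approximation):
d = (z_α + z_β) / √n
d = (1.282 + 1.282) / √119
d = 2.563 / 10.909
d ≈ 0.23

By Cohen's convention (0.2 small / 0.5 medium / 0.8 large): small effect.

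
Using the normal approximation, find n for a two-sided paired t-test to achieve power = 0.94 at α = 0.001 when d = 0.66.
n = 54 pairs

Sample size formula (paired t-test, normal approximation):
n = ((z_{α/2} + z_β) / d)²

z_{α/2} = 3.291 (for α = 0.001, two-sided)
z_β = 1.555 (for power = 0.94)
d = 0.66

n = ((3.291 + 1.555) / 0.66)²
n = (7.342)²
n ≈ 53.90
Round up to the next whole number: n = 54 pairs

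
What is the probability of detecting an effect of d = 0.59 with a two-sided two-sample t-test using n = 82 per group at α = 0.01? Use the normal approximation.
Power ≈ 0.89

Power calculation (two-sample t-test, normal approximation):
z_β = d · √(n/2) - z_{α/2}
z_β = 0.59 · √(82/2) - 2.576
z_β = 0.59 · 6.403 - 2.576
z_β = 1.202

Power = Φ(z_β) = Φ(1.202) ≈ 0.885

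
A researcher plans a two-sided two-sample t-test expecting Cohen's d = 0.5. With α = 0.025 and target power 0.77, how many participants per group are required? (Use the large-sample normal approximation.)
n = 72 per group

Sample size formula (two-sample t-test, normal approximation):
n = 2 · ((z_{α/2} + z_β) / d)²

z_{α/2} = 2.241 (for α = 0.025, two-sided)
z_β = 0.739 (for power = 0.77)
d = 0.5

n = 2 · ((2.241 + 0.739) / 0.5)²
n = 2 · (5.960)²
n ≈ 71.04
Round up to the next whole number: n = 72 per group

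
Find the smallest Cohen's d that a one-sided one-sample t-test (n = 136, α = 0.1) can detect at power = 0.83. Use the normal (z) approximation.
d ≈ 0.19

Minimum detectable effect (one-sample t-test, normal approximation):
d = (z_α + z_β) / √n
d = (1.282 + 0.954) / √136
d = 2.236 / 11.662
d ≈ 0.19

By Cohen's convention (0.2 small / 0.5 medium / 0.8 large): very small effect.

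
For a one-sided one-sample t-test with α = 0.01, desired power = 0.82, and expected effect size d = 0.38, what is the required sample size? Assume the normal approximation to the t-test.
n = 73

Sample size formula (one-sample t-test, normal approximation):
n = ((z_α + z_β) / d)²

z_α = 2.326 (for α = 0.01, one-sided)
z_β = 0.915 (for power = 0.82)
d = 0.38

n = ((2.326 + 0.915) / 0.38)²
n = (8.529)²
n ≈ 72.74
Round up to the next whole number: n = 73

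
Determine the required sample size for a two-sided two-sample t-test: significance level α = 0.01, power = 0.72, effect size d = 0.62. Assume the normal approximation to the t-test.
n = 52 per group

Sample size formula (two-sample t-test, normal approximation):
n = 2 · ((z_{α/2} + z_β) / d)²

z_{α/2} = 2.576 (for α = 0.01, two-sided)
z_β = 0.583 (for power = 0.72)
d = 0.62

n = 2 · ((2.576 + 0.583) / 0.62)²
n = 2 · (5.095)²
n ≈ 51.92
Round up to the next whole number: n = 52 per group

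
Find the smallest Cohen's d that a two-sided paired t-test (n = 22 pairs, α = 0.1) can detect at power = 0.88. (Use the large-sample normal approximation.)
d ≈ 0.60

Minimum detectable effect (paired t-test, normal approximation):
d = (z_{α/2} + z_β) / √n
d = (1.645 + 1.175) / √22
d = 2.820 / 4.690
d ≈ 0.60

By Cohen's convention (0.2 small / 0.5 medium / 0.8 large): medium effect.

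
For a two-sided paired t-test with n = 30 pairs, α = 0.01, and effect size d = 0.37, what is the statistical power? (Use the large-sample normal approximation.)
Power ≈ 0.29

Power calculation (paired t-test, normal approximation):
z_β = d · √n - z_{α/2}
z_β = 0.37 · √30 - 2.576
z_β = 0.37 · 5.477 - 2.576
z_β = -0.549

Power = Φ(z_β) = Φ(-0.549) ≈ 0.291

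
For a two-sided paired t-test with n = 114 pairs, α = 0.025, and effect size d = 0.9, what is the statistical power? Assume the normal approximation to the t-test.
Power ≈ 1.00

Power calculation (paired t-test, normal approximation):
z_β = d · √n - z_{α/2}
z_β = 0.9 · √114 - 2.241
z_β = 0.9 · 10.677 - 2.241
z_β = 7.368

Power = Φ(z_β) = Φ(7.368) ≈ 1.000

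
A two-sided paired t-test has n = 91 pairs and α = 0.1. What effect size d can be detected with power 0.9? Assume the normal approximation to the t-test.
d ≈ 0.31

Minimum detectable effect (paired t-test, normal approximation):
d = (z_{α/2} + z_β) / √n
d = (1.645 + 1.282) / √91
d = 2.926 / 9.539
d ≈ 0.31

By Cohen's convention (0.2 small / 0.5 medium / 0.8 large): small effect.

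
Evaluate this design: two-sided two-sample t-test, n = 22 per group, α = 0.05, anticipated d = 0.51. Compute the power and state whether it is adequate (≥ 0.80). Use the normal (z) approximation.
Power ≈ 0.39; the study is underpowered (power < 0.80)

Power calculation (two-sample t-test, normal approximation):
z_β = d · √(n/2) - z_{α/2}
z_β = 0.51 · √(22/2) - 1.960
z_β = 0.51 · 3.317 - 1.960
z_β = -0.268

Power = Φ(z_β) = Φ(-0.268) ≈ 0.394

Effect size d = 0.51 is medium by Cohen's convention (0.2/0.5/0.8).

Threshold: power ≥ 0.80 is conventionally adequate.
Power ≈ 0.39 → the study is underpowered (power < 0.80).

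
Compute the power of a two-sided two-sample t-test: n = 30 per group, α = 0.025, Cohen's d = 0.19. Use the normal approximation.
Power ≈ 0.07

Power calculation (two-sample t-test, normal approximation):
z_β = d · √(n/2) - z_{α/2}
z_β = 0.19 · √(30/2) - 2.241
z_β = 0.19 · 3.873 - 2.241
z_β = -1.506

Power = Φ(z_β) = Φ(-1.506) ≈ 0.066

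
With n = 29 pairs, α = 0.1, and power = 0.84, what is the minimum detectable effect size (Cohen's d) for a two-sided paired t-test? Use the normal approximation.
d ≈ 0.49

Minimum detectable effect (paired t-test, normal approximation):
d = (z_{α/2} + z_β) / √n
d = (1.645 + 0.994) / √29
d = 2.639 / 5.385
d ≈ 0.49

By Cohen's convention (0.2 small / 0.5 medium / 0.8 large): small effect.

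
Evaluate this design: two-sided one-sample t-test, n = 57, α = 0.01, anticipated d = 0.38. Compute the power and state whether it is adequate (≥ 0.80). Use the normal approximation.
Power ≈ 0.62; the study is underpowered (power < 0.80)

Power calculation (one-sample t-test, normal approximation):
z_β = d · √n - z_{α/2}
z_β = 0.38 · √57 - 2.576
z_β = 0.38 · 7.550 - 2.576
z_β = 0.293

Power = Φ(z_β) = Φ(0.293) ≈ 0.615

Effect size d = 0.38 is small by Cohen's convention (0.2/0.5/0.8).

Threshold: power ≥ 0.80 is conventionally adequate.
Power ≈ 0.62 → the study is underpowered (power < 0.80).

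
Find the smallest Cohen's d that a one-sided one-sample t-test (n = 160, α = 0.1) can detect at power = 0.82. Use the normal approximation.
d ≈ 0.17

Minimum detectable effect (one-sample t-test, normal approximation):
d = (z_α + z_β) / √n
d = (1.282 + 0.915) / √160
d = 2.197 / 12.649
d ≈ 0.17

By Cohen's convention (0.2 small / 0.5 medium / 0.8 large): very small effect.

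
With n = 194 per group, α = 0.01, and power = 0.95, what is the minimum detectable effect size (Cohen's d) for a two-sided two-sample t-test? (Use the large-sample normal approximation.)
d ≈ 0.43

Minimum detectable effect (two-sample t-test, normal approximation):
d = (z_{α/2} + z_β) / √(n/2)
d = (2.576 + 1.645) / √(194/2)
d = 4.221 / 9.849
d ≈ 0.43

By Cohen's convention (0.2 small / 0.5 medium / 0.8 large): small effect.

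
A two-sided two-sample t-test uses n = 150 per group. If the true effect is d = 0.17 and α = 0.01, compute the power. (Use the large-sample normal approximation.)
Power ≈ 0.13

Power calculation (two-sample t-test, normal approximation):
z_β = d · √(n/2) - z_{α/2}
z_β = 0.17 · √(150/2) - 2.576
z_β = 0.17 · 8.660 - 2.576
z_β = -1.104

Power = Φ(z_β) = Φ(-1.104) ≈ 0.135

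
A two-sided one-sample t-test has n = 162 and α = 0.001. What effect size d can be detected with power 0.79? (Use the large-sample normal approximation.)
d ≈ 0.32

Minimum detectable effect (one-sample t-test, normal approximation):
d = (z_{α/2} + z_β) / √n
d = (3.291 + 0.806) / √162
d = 4.097 / 12.728
d ≈ 0.32

By Cohen's convention (0.2 small / 0.5 medium / 0.8 large): small effect.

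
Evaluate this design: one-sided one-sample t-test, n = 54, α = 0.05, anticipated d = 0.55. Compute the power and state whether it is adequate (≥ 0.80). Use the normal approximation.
Power ≈ 0.99; the study is adequately powered (power ≥ 0.80)

Power calculation (one-sample t-test, normal approximation):
z_β = d · √n - z_α
z_β = 0.55 · √54 - 1.645
z_β = 0.55 · 7.348 - 1.645
z_β = 2.397

Power = Φ(z_β) = Φ(2.397) ≈ 0.992

Effect size d = 0.55 is medium by Cohen's convention (0.2/0.5/0.8).

Threshold: power ≥ 0.80 is conventionally adequate.
Power ≈ 0.99 → the study is adequately powered (power ≥ 0.80).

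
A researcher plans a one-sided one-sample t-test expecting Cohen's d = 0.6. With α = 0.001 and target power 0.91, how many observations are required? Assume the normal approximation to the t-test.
n = 55

Sample size formula (one-sample t-test, normal approximation):
n = ((z_α + z_β) / d)²

z_α = 3.090 (for α = 0.001, one-sided)
z_β = 1.341 (for power = 0.91)
d = 0.6

n = ((3.090 + 1.341) / 0.6)²
n = (7.385)²
n ≈ 54.54
Round up to the next whole number: n = 55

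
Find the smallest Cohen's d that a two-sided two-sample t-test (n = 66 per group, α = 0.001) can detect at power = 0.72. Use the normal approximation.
d ≈ 0.67

Minimum detectable effect (two-sample t-test, normal approximation):
d = (z_{α/2} + z_β) / √(n/2)
d = (3.291 + 0.583) / √(66/2)
d = 3.873 / 5.745
d ≈ 0.67

By Cohen's convention (0.2 small / 0.5 medium / 0.8 large): medium effect.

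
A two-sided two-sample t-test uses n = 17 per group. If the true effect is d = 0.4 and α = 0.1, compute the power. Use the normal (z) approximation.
Power ≈ 0.32

Power calculation (two-sample t-test, normal approximation):
z_β = d · √(n/2) - z_{α/2}
z_β = 0.4 · √(17/2) - 1.645
z_β = 0.4 · 2.915 - 1.645
z_β = -0.479

Power = Φ(z_β) = Φ(-0.479) ≈ 0.316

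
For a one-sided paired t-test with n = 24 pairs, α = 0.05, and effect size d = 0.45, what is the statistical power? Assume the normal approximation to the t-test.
Power ≈ 0.71

Power calculation (paired t-test, normal approximation):
z_β = d · √n - z_α
z_β = 0.45 · √24 - 1.645
z_β = 0.45 · 4.899 - 1.645
z_β = 0.560

Power = Φ(z_β) = Φ(0.560) ≈ 0.712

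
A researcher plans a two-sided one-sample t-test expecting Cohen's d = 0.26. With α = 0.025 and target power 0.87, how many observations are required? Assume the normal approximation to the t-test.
n = 168

Sample size formula (one-sample t-test, normal approximation):
n = ((z_{α/2} + z_β) / d)²

z_{α/2} = 2.241 (for α = 0.025, two-sided)
z_β = 1.126 (for power = 0.87)
d = 0.26

n = ((2.241 + 1.126) / 0.26)²
n = (12.950)²
n ≈ 167.70
Round up to the next whole number: n = 168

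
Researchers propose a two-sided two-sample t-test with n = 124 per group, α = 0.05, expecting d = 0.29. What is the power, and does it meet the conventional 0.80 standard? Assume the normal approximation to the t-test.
Power ≈ 0.63; the study is underpowered (power < 0.80)

Power calculation (two-sample t-test, normal approximation):
z_β = d · √(n/2) - z_{α/2}
z_β = 0.29 · √(124/2) - 1.960
z_β = 0.29 · 7.874 - 1.960
z_β = 0.323

Power = Φ(z_β) = Φ(0.323) ≈ 0.627

Effect size d = 0.29 is small by Cohen's convention (0.2/0.5/0.8).

Threshold: power ≥ 0.80 is conventionally adequate.
Power ≈ 0.63 → the study is underpowered (power < 0.80).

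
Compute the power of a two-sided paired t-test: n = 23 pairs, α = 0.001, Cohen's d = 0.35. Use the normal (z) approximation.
Power ≈ 0.05

Power calculation (paired t-test, normal approximation):
z_β = d · √n - z_{α/2}
z_β = 0.35 · √23 - 3.291
z_β = 0.35 · 4.796 - 3.291
z_β = -1.612

Power = Φ(z_β) = Φ(-1.612) ≈ 0.053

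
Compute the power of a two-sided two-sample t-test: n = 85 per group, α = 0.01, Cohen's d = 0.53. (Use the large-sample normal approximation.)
Power ≈ 0.81

Power calculation (two-sample t-test, normal approximation):
z_β = d · √(n/2) - z_{α/2}
z_β = 0.53 · √(85/2) - 2.576
z_β = 0.53 · 6.519 - 2.576
z_β = 0.879

Power = Φ(z_β) = Φ(0.879) ≈ 0.810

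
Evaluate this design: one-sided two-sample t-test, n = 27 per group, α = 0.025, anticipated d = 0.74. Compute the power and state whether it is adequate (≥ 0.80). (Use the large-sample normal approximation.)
Power ≈ 0.78; the study is underpowered (power < 0.80)

Power calculation (two-sample t-test, normal approximation):
z_β = d · √(n/2) - z_α
z_β = 0.74 · √(27/2) - 1.960
z_β = 0.74 · 3.674 - 1.960
z_β = 0.759

Power = Φ(z_β) = Φ(0.759) ≈ 0.776

Effect size d = 0.74 is medium by Cohen's convention (0.2/0.5/0.8).

Threshold: power ≥ 0.80 is conventionally adequate.
Power ≈ 0.78 → the study is underpowered (power < 0.80).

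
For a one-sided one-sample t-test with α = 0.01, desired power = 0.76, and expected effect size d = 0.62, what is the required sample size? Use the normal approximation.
n = 24

Sample size formula (one-sample t-test, normal approximation):
n = ((z_α + z_β) / d)²

z_α = 2.326 (for α = 0.01, one-sided)
z_β = 0.706 (for power = 0.76)
d = 0.62

n = ((2.326 + 0.706) / 0.62)²
n = (4.890)²
n ≈ 23.91
Round up to the next whole number: n = 24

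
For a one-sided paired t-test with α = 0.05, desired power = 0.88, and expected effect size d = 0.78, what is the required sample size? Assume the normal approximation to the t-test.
n = 14 pairs

Sample size formula (paired t-test, normal approximation):
n = ((z_α + z_β) / d)²

z_α = 1.645 (for α = 0.05, one-sided)
z_β = 1.175 (for power = 0.88)
d = 0.78

n = ((1.645 + 1.175) / 0.78)²
n = (3.615)²
n ≈ 13.07
Round up to the next whole number: n = 14 pairs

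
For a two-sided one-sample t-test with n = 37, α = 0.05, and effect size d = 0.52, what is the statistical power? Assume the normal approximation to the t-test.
Power ≈ 0.89

Power calculation (one-sample t-test, normal approximation):
z_β = d · √n - z_{α/2}
z_β = 0.52 · √37 - 1.960
z_β = 0.52 · 6.083 - 1.960
z_β = 1.203

Power = Φ(z_β) = Φ(1.203) ≈ 0.886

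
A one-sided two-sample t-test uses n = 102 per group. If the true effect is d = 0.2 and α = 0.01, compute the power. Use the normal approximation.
Power ≈ 0.18

Power calculation (two-sample t-test, normal approximation):
z_β = d · √(n/2) - z_α
z_β = 0.2 · √(102/2) - 2.326
z_β = 0.2 · 7.141 - 2.326
z_β = -0.898

Power = Φ(z_β) = Φ(-0.898) ≈ 0.185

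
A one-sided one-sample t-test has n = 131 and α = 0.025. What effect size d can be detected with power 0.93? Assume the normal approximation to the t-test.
d ≈ 0.30

Minimum detectable effect (one-sample t-test, normal approximation):
d = (z_α + z_β) / √n
d = (1.960 + 1.476) / √131
d = 3.436 / 11.446
d ≈ 0.30

By Cohen's convention (0.2 small / 0.5 medium / 0.8 large): small effect.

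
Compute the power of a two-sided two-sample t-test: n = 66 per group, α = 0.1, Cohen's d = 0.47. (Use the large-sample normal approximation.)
Power ≈ 0.85

Power calculation (two-sample t-test, normal approximation):
z_β = d · √(n/2) - z_{α/2}
z_β = 0.47 · √(66/2) - 1.645
z_β = 0.47 · 5.745 - 1.645
z_β = 1.055

Power = Φ(z_β) = Φ(1.055) ≈ 0.854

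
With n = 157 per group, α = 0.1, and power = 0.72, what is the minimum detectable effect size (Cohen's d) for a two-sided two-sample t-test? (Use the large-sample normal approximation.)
d ≈ 0.25

Minimum detectable effect (two-sample t-test, normal approximation):
d = (z_{α/2} + z_β) / √(n/2)
d = (1.645 + 0.583) / √(157/2)
d = 2.228 / 8.860
d ≈ 0.25

By Cohen's convention (0.2 small / 0.5 medium / 0.8 large): small effect.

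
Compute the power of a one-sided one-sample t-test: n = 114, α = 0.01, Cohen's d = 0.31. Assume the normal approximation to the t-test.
Power ≈ 0.84

Power calculation (one-sample t-test, normal approximation):
z_β = d · √n - z_α
z_β = 0.31 · √114 - 2.326
z_β = 0.31 · 10.677 - 2.326
z_β = 0.984

Power = Φ(z_β) = Φ(0.984) ≈ 0.837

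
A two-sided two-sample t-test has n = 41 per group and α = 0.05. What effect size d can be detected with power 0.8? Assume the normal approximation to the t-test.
d ≈ 0.62

Minimum detectable effect (two-sample t-test, normal approximation):
d = (z_{α/2} + z_β) / √(n/2)
d = (1.960 + 0.842) / √(41/2)
d = 2.802 / 4.528
d ≈ 0.62

By Cohen's convention (0.2 small / 0.5 medium / 0.8 large): medium effect.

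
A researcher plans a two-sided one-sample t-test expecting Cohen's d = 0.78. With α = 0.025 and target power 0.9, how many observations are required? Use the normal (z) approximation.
n = 21

Sample size formula (one-sample t-test, normal approximation):
n = ((z_{α/2} + z_β) / d)²

z_{α/2} = 2.241 (for α = 0.025, two-sided)
z_β = 1.282 (for power = 0.9)
d = 0.78

n = ((2.241 + 1.282) / 0.78)²
n = (4.517)²
n ≈ 20.40
Round up to the next whole number: n = 21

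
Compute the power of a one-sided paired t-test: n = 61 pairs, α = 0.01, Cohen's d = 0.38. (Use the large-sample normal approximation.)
Power ≈ 0.74

Power calculation (paired t-test, normal approximation):
z_β = d · √n - z_α
z_β = 0.38 · √61 - 2.326
z_β = 0.38 · 7.810 - 2.326
z_β = 0.642

Power = Φ(z_β) = Φ(0.642) ≈ 0.739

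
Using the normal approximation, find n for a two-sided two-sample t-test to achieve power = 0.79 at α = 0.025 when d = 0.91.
n = 23 per group

Sample size formula (two-sample t-test, normal approximation):
n = 2 · ((z_{α/2} + z_β) / d)²

z_{α/2} = 2.241 (for α = 0.025, two-sided)
z_β = 0.806 (for power = 0.79)
d = 0.91

n = 2 · ((2.241 + 0.806) / 0.91)²
n = 2 · (3.348)²
n ≈ 22.42
Round up to the next whole number: n = 23 per group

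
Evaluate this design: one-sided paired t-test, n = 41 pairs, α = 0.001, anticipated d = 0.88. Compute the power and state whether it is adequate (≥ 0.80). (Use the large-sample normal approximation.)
Power ≈ 0.99; the study is adequately powered (power ≥ 0.80)

Power calculation (paired t-test, normal approximation):
z_β = d · √n - z_α
z_β = 0.88 · √41 - 3.090
z_β = 0.88 · 6.403 - 3.090
z_β = 2.545

Power = Φ(z_β) = Φ(2.545) ≈ 0.995

Effect size d = 0.88 is large by Cohen's convention (0.2/0.5/0.8).

Threshold: power ≥ 0.80 is conventionally adequate.
Power ≈ 0.99 → the study is adequately powered (power ≥ 0.80).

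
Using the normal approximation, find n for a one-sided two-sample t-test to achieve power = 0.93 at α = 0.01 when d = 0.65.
n = 69 per group

Sample size formula (two-sample t-test, normal approximation):
n = 2 · ((z_α + z_β) / d)²

z_α = 2.326 (for α = 0.01, one-sided)
z_β = 1.476 (for power = 0.93)
d = 0.65

n = 2 · ((2.326 + 1.476) / 0.65)²
n = 2 · (5.849)²
n ≈ 68.42
Round up to the next whole number: n = 69 per group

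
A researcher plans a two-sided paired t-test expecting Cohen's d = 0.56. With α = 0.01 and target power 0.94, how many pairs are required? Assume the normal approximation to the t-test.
n = 55 pairs

Sample size formula (paired t-test, normal approximation):
n = ((z_{α/2} + z_β) / d)²

z_{α/2} = 2.576 (for α = 0.01, two-sided)
z_β = 1.555 (for power = 0.94)
d = 0.56

n = ((2.576 + 1.555) / 0.56)²
n = (7.377)²
n ≈ 54.42
Round up to the next whole number: n = 55 pairs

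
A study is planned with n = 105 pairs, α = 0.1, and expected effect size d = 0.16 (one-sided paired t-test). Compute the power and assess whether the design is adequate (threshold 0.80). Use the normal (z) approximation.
Power ≈ 0.64; the study is underpowered (power < 0.80)

Power calculation (paired t-test, normal approximation):
z_β = d · √n - z_α
z_β = 0.16 · √105 - 1.282
z_β = 0.16 · 10.247 - 1.282
z_β = 0.358

Power = Φ(z_β) = Φ(0.358) ≈ 0.640

Effect size d = 0.16 is very small by Cohen's convention (0.2/0.5/0.8).

Threshold: power ≥ 0.80 is conventionally adequate.
Power ≈ 0.64 → the study is underpowered (power < 0.80).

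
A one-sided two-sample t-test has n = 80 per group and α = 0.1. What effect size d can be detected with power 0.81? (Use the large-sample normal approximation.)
d ≈ 0.34

Minimum detectable effect (two-sample t-test, normal approximation):
d = (z_α + z_β) / √(n/2)
d = (1.282 + 0.878) / √(80/2)
d = 2.159 / 6.325
d ≈ 0.34

By Cohen's convention (0.2 small / 0.5 medium / 0.8 large): small effect.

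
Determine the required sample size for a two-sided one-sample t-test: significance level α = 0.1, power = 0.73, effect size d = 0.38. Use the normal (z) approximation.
n = 36

Sample size formula (one-sample t-test, normal approximation):
n = ((z_{α/2} + z_β) / d)²

z_{α/2} = 1.645 (for α = 0.1, two-sided)
z_β = 0.613 (for power = 0.73)
d = 0.38

n = ((1.645 + 0.613) / 0.38)²
n = (5.942)²
n ≈ 35.31
Round up to the next whole number: n = 36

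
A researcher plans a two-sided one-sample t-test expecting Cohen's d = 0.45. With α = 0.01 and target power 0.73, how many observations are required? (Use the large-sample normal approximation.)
n = 51

Sample size formula (one-sample t-test, normal approximation):
n = ((z_{α/2} + z_β) / d)²

z_{α/2} = 2.576 (for α = 0.01, two-sided)
z_β = 0.613 (for power = 0.73)
d = 0.45

n = ((2.576 + 0.613) / 0.45)²
n = (7.087)²
n ≈ 50.23
Round up to the next whole number: n = 51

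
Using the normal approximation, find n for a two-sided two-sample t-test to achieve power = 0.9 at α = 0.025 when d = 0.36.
n = 192 per group

Sample size formula (two-sample t-test, normal approximation):
n = 2 · ((z_{α/2} + z_β) / d)²

z_{α/2} = 2.241 (for α = 0.025, two-sided)
z_β = 1.282 (for power = 0.9)
d = 0.36

n = 2 · ((2.241 + 1.282) / 0.36)²
n = 2 · (9.786)²
n ≈ 191.53
Round up to the next whole number: n = 192 per group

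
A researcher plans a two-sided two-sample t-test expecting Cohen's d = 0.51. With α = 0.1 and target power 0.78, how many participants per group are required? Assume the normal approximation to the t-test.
n = 45 per group

Sample size formula (two-sample t-test, normal approximation):
n = 2 · ((z_{α/2} + z_β) / d)²

z_{α/2} = 1.645 (for α = 0.1, two-sided)
z_β = 0.772 (for power = 0.78)
d = 0.51

n = 2 · ((1.645 + 0.772) / 0.51)²
n = 2 · (4.739)²
n ≈ 44.92
Round up to the next whole number: n = 45 per group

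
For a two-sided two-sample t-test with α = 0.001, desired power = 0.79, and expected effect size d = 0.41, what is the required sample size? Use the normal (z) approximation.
n = 200 per group

Sample size formula (two-sample t-test, normal approximation):
n = 2 · ((z_{α/2} + z_β) / d)²

z_{α/2} = 3.291 (for α = 0.001, two-sided)
z_β = 0.806 (for power = 0.79)
d = 0.41

n = 2 · ((3.291 + 0.806) / 0.41)²
n = 2 · (9.993)²
n ≈ 199.72
Round up to the next whole number: n = 200 per group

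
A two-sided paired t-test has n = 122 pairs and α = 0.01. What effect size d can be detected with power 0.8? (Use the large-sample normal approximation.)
d ≈ 0.31

Minimum detectable effect (paired t-test, normal approximation):
d = (z_{α/2} + z_β) / √n
d = (2.576 + 0.842) / √122
d = 3.417 / 11.045
d ≈ 0.31

By Cohen's convention (0.2 small / 0.5 medium / 0.8 large): small effect.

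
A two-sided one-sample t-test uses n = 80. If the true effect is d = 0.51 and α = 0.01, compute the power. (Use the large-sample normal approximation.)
Power ≈ 0.98

Power calculation (one-sample t-test, normal approximation):
z_β = d · √n - z_{α/2}
z_β = 0.51 · √80 - 2.576
z_β = 0.51 · 8.944 - 2.576
z_β = 1.986

Power = Φ(z_β) = Φ(1.986) ≈ 0.976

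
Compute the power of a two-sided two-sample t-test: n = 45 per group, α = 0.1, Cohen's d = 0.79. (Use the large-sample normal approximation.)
Power ≈ 0.98

Power calculation (two-sample t-test, normal approximation):
z_β = d · √(n/2) - z_{α/2}
z_β = 0.79 · √(45/2) - 1.645
z_β = 0.79 · 4.743 - 1.645
z_β = 2.102

Power = Φ(z_β) = Φ(2.102) ≈ 0.982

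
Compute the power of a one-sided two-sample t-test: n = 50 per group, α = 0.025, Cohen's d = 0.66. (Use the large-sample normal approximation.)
Power ≈ 0.91

Power calculation (two-sample t-test, normal approximation):
z_β = d · √(n/2) - z_α
z_β = 0.66 · √(50/2) - 1.960
z_β = 0.66 · 5.000 - 1.960
z_β = 1.340

Power = Φ(z_β) = Φ(1.340) ≈ 0.910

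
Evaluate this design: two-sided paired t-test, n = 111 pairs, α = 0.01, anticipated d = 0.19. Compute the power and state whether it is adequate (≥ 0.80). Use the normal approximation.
Power ≈ 0.28; the study is underpowered (power < 0.80)

Power calculation (paired t-test, normal approximation):
z_β = d · √n - z_{α/2}
z_β = 0.19 · √111 - 2.576
z_β = 0.19 · 10.536 - 2.576
z_β = -0.574

Power = Φ(z_β) = Φ(-0.574) ≈ 0.283

Effect size d = 0.19 is very small by Cohen's convention (0.2/0.5/0.8).

Threshold: power ≥ 0.80 is conventionally adequate.
Power ≈ 0.28 → the study is underpowered (power < 0.80).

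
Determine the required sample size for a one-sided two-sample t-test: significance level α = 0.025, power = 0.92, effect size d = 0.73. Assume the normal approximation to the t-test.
n = 43 per group

Sample size formula (two-sample t-test, normal approximation):
n = 2 · ((z_α + z_β) / d)²

z_α = 1.960 (for α = 0.025, one-sided)
z_β = 1.405 (for power = 0.92)
d = 0.73

n = 2 · ((1.960 + 1.405) / 0.73)²
n = 2 · (4.610)²
n ≈ 42.50
Round up to the next whole number: n = 43 per group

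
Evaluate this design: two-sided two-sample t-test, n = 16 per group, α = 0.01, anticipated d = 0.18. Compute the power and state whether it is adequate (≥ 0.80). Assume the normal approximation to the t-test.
Power ≈ 0.02; the study is underpowered (power < 0.80)

Power calculation (two-sample t-test, normal approximation):
z_β = d · √(n/2) - z_{α/2}
z_β = 0.18 · √(16/2) - 2.576
z_β = 0.18 · 2.828 - 2.576
z_β = -2.067

Power = Φ(z_β) = Φ(-2.067) ≈ 0.019

Effect size d = 0.18 is very small by Cohen's convention (0.2/0.5/0.8).

Threshold: power ≥ 0.80 is conventionally adequate.
Power ≈ 0.02 → the study is underpowered (power < 0.80).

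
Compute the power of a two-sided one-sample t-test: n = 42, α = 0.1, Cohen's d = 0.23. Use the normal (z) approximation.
Power ≈ 0.44

Power calculation (one-sample t-test, normal approximation):
z_β = d · √n - z_{α/2}
z_β = 0.23 · √42 - 1.645
z_β = 0.23 · 6.481 - 1.645
z_β = -0.154

Power = Φ(z_β) = Φ(-0.154) ≈ 0.439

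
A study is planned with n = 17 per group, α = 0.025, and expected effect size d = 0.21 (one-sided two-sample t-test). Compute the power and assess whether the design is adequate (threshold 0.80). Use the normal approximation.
Power ≈ 0.09; the study is underpowered (power < 0.80)

Power calculation (two-sample t-test, normal approximation):
z_β = d · √(n/2) - z_α
z_β = 0.21 · √(17/2) - 1.960
z_β = 0.21 · 2.915 - 1.960
z_β = -1.348

Power = Φ(z_β) = Φ(-1.348) ≈ 0.089

Effect size d = 0.21 is small by Cohen's convention (0.2/0.5/0.8).

Threshold: power ≥ 0.80 is conventionally adequate.
Power ≈ 0.09 → the study is underpowered (power < 0.80).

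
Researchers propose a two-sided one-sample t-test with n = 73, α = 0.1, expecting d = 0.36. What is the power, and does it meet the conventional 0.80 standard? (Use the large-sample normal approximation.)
Power ≈ 0.92; the study is adequately powered (power ≥ 0.80)

Power calculation (one-sample t-test, normal approximation):
z_β = d · √n - z_{α/2}
z_β = 0.36 · √73 - 1.645
z_β = 0.36 · 8.544 - 1.645
z_β = 1.431

Power = Φ(z_β) = Φ(1.431) ≈ 0.924

Effect size d = 0.36 is small by Cohen's convention (0.2/0.5/0.8).

Threshold: power ≥ 0.80 is conventionally adequate.
Power ≈ 0.92 → the study is adequately powered (power ≥ 0.80).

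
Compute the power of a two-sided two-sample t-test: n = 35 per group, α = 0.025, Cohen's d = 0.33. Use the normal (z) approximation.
Power ≈ 0.19

Power calculation (two-sample t-test, normal approximation):
z_β = d · √(n/2) - z_{α/2}
z_β = 0.33 · √(35/2) - 2.241
z_β = 0.33 · 4.183 - 2.241
z_β = -0.861

Power = Φ(z_β) = Φ(-0.861) ≈ 0.195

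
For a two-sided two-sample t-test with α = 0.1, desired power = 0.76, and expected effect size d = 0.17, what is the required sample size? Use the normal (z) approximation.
n = 383 per group

Sample size formula (two-sample t-test, normal approximation):
n = 2 · ((z_{α/2} + z_β) / d)²

z_{α/2} = 1.645 (for α = 0.1, two-sided)
z_β = 0.706 (for power = 0.76)
d = 0.17

n = 2 · ((1.645 + 0.706) / 0.17)²
n = 2 · (13.829)²
n ≈ 382.48
Round up to the next whole number: n = 383 per group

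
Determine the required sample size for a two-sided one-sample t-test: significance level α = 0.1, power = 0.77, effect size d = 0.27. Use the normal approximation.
n = 78

Sample size formula (one-sample t-test, normal approximation):
n = ((z_{α/2} + z_β) / d)²

z_{α/2} = 1.645 (for α = 0.1, two-sided)
z_β = 0.739 (for power = 0.77)
d = 0.27

n = ((1.645 + 0.739) / 0.27)²
n = (8.830)²
n ≈ 77.97
Round up to the next whole number: n = 78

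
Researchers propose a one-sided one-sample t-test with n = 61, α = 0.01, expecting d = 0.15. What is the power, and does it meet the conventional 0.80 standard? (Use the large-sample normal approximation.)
Power ≈ 0.12; the study is underpowered (power < 0.80)

Power calculation (one-sample t-test, normal approximation):
z_β = d · √n - z_α
z_β = 0.15 · √61 - 2.326
z_β = 0.15 · 7.810 - 2.326
z_β = -1.155

Power = Φ(z_β) = Φ(-1.155) ≈ 0.124

Effect size d = 0.15 is very small by Cohen's convention (0.2/0.5/0.8).

Threshold: power ≥ 0.80 is conventionally adequate.
Power ≈ 0.12 → the study is underpowered (power < 0.80).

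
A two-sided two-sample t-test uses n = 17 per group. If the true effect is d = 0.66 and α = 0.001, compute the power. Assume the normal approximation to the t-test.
Power ≈ 0.09

Power calculation (two-sample t-test, normal approximation):
z_β = d · √(n/2) - z_{α/2}
z_β = 0.66 · √(17/2) - 3.291
z_β = 0.66 · 2.915 - 3.291
z_β = -1.366

Power = Φ(z_β) = Φ(-1.366) ≈ 0.086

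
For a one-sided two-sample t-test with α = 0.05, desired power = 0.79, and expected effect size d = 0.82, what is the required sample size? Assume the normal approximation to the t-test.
n = 18 per group

Sample size formula (two-sample t-test, normal approximation):
n = 2 · ((z_α + z_β) / d)²

z_α = 1.645 (for α = 0.05, one-sided)
z_β = 0.806 (for power = 0.79)
d = 0.82

n = 2 · ((1.645 + 0.806) / 0.82)²
n = 2 · (2.989)²
n ≈ 17.87
Round up to the next whole number: n = 18 per group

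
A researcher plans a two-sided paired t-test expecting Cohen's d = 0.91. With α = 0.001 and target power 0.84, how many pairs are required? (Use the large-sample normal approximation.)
n = 23 pairs

Sample size formula (paired t-test, normal approximation):
n = ((z_{α/2} + z_β) / d)²

z_{α/2} = 3.291 (for α = 0.001, two-sided)
z_β = 0.994 (for power = 0.84)
d = 0.91

n = ((3.291 + 0.994) / 0.91)²
n = (4.709)²
n ≈ 22.17
Round up to the next whole number: n = 23 pairs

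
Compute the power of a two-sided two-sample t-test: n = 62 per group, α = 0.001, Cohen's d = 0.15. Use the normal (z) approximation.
Power ≈ 0.01

Power calculation (two-sample t-test, normal approximation):
z_β = d · √(n/2) - z_{α/2}
z_β = 0.15 · √(62/2) - 3.291
z_β = 0.15 · 5.568 - 3.291
z_β = -2.455

Power = Φ(z_β) = Φ(-2.455) ≈ 0.007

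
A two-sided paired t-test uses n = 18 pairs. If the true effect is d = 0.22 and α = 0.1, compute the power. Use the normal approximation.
Power ≈ 0.24

Power calculation (paired t-test, normal approximation):
z_β = d · √n - z_{α/2}
z_β = 0.22 · √18 - 1.645
z_β = 0.22 · 4.243 - 1.645
z_β = -0.711

Power = Φ(z_β) = Φ(-0.711) ≈ 0.238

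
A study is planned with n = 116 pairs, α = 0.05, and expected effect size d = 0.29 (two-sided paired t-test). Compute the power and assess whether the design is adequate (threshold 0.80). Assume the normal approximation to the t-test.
Power ≈ 0.88; the study is adequately powered (power ≥ 0.80)

Power calculation (paired t-test, normal approximation):
z_β = d · √n - z_{α/2}
z_β = 0.29 · √116 - 1.960
z_β = 0.29 · 10.770 - 1.960
z_β = 1.163

Power = Φ(z_β) = Φ(1.163) ≈ 0.878

Effect size d = 0.29 is small by Cohen's convention (0.2/0.5/0.8).

Threshold: power ≥ 0.80 is conventionally adequate.
Power ≈ 0.88 → the study is adequately powered (power ≥ 0.80).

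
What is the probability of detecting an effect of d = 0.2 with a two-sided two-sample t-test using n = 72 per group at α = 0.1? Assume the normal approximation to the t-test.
Power ≈ 0.33

Power calculation (two-sample t-test, normal approximation):
z_β = d · √(n/2) - z_{α/2}
z_β = 0.2 · √(72/2) - 1.645
z_β = 0.2 · 6.000 - 1.645
z_β = -0.445

Power = Φ(z_β) = Φ(-0.445) ≈ 0.328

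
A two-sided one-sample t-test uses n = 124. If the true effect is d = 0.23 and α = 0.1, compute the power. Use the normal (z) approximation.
Power ≈ 0.82

Power calculation (one-sample t-test, normal approximation):
z_β = d · √n - z_{α/2}
z_β = 0.23 · √124 - 1.645
z_β = 0.23 · 11.136 - 1.645
z_β = 0.916

Power = Φ(z_β) = Φ(0.916) ≈ 0.820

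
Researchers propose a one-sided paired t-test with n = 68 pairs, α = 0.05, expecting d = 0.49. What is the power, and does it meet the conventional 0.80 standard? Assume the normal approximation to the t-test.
Power ≈ 0.99; the study is adequately powered (power ≥ 0.80)

Power calculation (paired t-test, normal approximation):
z_β = d · √n - z_α
z_β = 0.49 · √68 - 1.645
z_β = 0.49 · 8.246 - 1.645
z_β = 2.396

Power = Φ(z_β) = Φ(2.396) ≈ 0.992

Effect size d = 0.49 is small by Cohen's convention (0.2/0.5/0.8).

Threshold: power ≥ 0.80 is conventionally adequate.
Power ≈ 0.99 → the study is adequately powered (power ≥ 0.80).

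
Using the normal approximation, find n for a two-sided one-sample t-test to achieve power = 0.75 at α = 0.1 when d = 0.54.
n = 19

Sample size formula (one-sample t-test, normal approximation):
n = ((z_{α/2} + z_β) / d)²

z_{α/2} = 1.645 (for α = 0.1, two-sided)
z_β = 0.674 (for power = 0.75)
d = 0.54

n = ((1.645 + 0.674) / 0.54)²
n = (4.294)²
n ≈ 18.44
Round up to the next whole number: n = 19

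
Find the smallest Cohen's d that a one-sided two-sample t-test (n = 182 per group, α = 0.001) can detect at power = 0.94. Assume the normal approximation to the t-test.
d ≈ 0.49

Minimum detectable effect (two-sample t-test, normal approximation):
d = (z_α + z_β) / √(n/2)
d = (3.090 + 1.555) / √(182/2)
d = 4.645 / 9.539
d ≈ 0.49

By Cohen's convention (0.2 small / 0.5 medium / 0.8 large): small effect.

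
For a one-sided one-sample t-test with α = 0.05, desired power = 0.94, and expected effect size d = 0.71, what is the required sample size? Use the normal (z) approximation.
n = 21

Sample size formula (one-sample t-test, normal approximation):
n = ((z_α + z_β) / d)²

z_α = 1.645 (for α = 0.05, one-sided)
z_β = 1.555 (for power = 0.94)
d = 0.71

n = ((1.645 + 1.555) / 0.71)²
n = (4.507)²
n ≈ 20.31
Round up to the next whole number: n = 21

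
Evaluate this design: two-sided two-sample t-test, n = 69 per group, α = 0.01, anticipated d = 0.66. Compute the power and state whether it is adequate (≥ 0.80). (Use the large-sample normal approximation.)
Power ≈ 0.90; the study is adequately powered (power ≥ 0.80)

Power calculation (two-sample t-test, normal approximation):
z_β = d · √(n/2) - z_{α/2}
z_β = 0.66 · √(69/2) - 2.576
z_β = 0.66 · 5.874 - 2.576
z_β = 1.301

Power = Φ(z_β) = Φ(1.301) ≈ 0.903

Effect size d = 0.66 is medium by Cohen's convention (0.2/0.5/0.8).

Threshold: power ≥ 0.80 is conventionally adequate.
Power ≈ 0.90 → the study is adequately powered (power ≥ 0.80).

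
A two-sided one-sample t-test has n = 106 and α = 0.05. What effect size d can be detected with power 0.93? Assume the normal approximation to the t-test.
d ≈ 0.33

Minimum detectable effect (one-sample t-test, normal approximation):
d = (z_{α/2} + z_β) / √n
d = (1.960 + 1.476) / √106
d = 3.436 / 10.296
d ≈ 0.33

By Cohen's convention (0.2 small / 0.5 medium / 0.8 large): small effect.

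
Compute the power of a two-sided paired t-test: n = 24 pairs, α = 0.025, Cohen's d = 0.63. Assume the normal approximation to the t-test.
Power ≈ 0.80

Power calculation (paired t-test, normal approximation):
z_β = d · √n - z_{α/2}
z_β = 0.63 · √24 - 2.241
z_β = 0.63 · 4.899 - 2.241
z_β = 0.845

Power = Φ(z_β) = Φ(0.845) ≈ 0.801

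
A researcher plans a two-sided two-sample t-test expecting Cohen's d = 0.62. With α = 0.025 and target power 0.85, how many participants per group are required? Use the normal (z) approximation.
n = 56 per group

Sample size formula (two-sample t-test, normal approximation):
n = 2 · ((z_{α/2} + z_β) / d)²

z_{α/2} = 2.241 (for α = 0.025, two-sided)
z_β = 1.036 (for power = 0.85)
d = 0.62

n = 2 · ((2.241 + 1.036) / 0.62)²
n = 2 · (5.285)²
n ≈ 55.86
Round up to the next whole number: n = 56 per group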